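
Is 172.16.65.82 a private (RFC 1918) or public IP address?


RFC 1918 private ranges:
  10.0.0.0/8 (10.0.0.0 - 10.255.255.255)
  172.16.0.0/12 (172.16.0.0 - 172.31.255.255)
  192.168.0.0/16 (192.168.0.0 - 192.168.255.255)
Private (in 172.16.0.0/12)


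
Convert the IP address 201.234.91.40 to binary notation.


201 = 11001001
234 = 11101010
91 = 01011011
40 = 00101000
Binary: 11001001.11101010.01011011.00101000


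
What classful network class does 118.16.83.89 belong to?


First octet: 118
Binary: 01110110
0xxxxxxx -> Class A (1-126)
Class A, default mask 255.0.0.0 (/8)


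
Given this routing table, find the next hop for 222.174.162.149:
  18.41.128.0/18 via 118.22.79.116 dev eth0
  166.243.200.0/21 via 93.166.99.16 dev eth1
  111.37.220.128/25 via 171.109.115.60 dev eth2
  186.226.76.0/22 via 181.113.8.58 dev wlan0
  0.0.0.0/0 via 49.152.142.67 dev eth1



Longest prefix match for 222.174.162.149:
  /18 18.41.128.0: no
  /21 166.243.200.0: no
  /25 111.37.220.128: no
  /22 186.226.76.0: no
  /0 0.0.0.0: MATCH
Selected: next-hop 49.152.142.67 via eth1 (matched /0)


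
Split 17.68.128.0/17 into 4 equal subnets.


New prefix = 17 + 2 = 19
Each subnet has 8192 addresses
  17.68.128.0/19
  17.68.160.0/19
  17.68.192.0/19
  17.68.224.0/19
Subnets: 17.68.128.0/19, 17.68.160.0/19, 17.68.192.0/19, 17.68.224.0/19


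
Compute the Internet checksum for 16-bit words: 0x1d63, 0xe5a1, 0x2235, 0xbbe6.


Sum all words (with carry folding):
+ 0x1d63 = 0x1d63
+ 0xe5a1 = 0x0305
+ 0x2235 = 0x253a
+ 0xbbe6 = 0xe120
One's complement: ~0xe120
Checksum = 0x1edf


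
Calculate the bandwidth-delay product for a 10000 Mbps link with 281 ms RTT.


BDP = bandwidth * RTT
= 10000 Mbps * 281 ms
= 10000 * 1e6 * 281 / 1000 bits
= 2810000000 bits
= 351250000 bytes
= 343017.5781 KB
BDP = 2810000000 bits (351250000 bytes)


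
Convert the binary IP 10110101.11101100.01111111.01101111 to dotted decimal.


10110101 = 181
11101100 = 236
01111111 = 127
01101111 = 111
IP: 181.236.127.111


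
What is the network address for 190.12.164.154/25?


IP:   10111110.00001100.10100100.10011010
Mask: 11111111.11111111.11111111.10000000
AND operation:
Net:  10111110.00001100.10100100.10000000
Network: 190.12.164.128/25


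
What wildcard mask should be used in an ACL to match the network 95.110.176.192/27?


Subnet mask: 255.255.255.224
Wildcard = 255.255.255.255 - subnet mask
255 - 255 = 0
255 - 255 = 0
255 - 255 = 0
255 - 224 = 31
Wildcard: 0.0.0.31


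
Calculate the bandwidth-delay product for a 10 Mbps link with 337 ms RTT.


BDP = bandwidth * RTT
= 10 Mbps * 337 ms
= 10 * 1e6 * 337 / 1000 bits
= 3370000 bits
= 421250 bytes
= 411.377 KB
BDP = 3370000 bits (421250 bytes)


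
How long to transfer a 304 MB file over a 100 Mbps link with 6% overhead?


Effective throughput = 100 * (1 - 6/100) = 94 Mbps
File size in Mb = 304 * 8 = 2432 Mb
Time = 2432 / 94
Time = 25.8723 seconds


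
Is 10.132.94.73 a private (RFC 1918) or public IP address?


RFC 1918 private ranges:
  10.0.0.0/8 (10.0.0.0 - 10.255.255.255)
  172.16.0.0/12 (172.16.0.0 - 172.31.255.255)
  192.168.0.0/16 (192.168.0.0 - 192.168.255.255)
Private (in 10.0.0.0/8)


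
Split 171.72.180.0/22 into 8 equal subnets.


New prefix = 22 + 3 = 25
Each subnet has 128 addresses
  171.72.180.0/25
  171.72.180.128/25
  171.72.181.0/25
  171.72.181.128/25
  171.72.182.0/25
  171.72.182.128/25
  171.72.183.0/25
  171.72.183.128/25
Subnets: 171.72.180.0/25, 171.72.180.128/25, 171.72.181.0/25, 171.72.181.128/25, 171.72.182.0/25, 171.72.182.128/25, 171.72.183.0/25, 171.72.183.128/25


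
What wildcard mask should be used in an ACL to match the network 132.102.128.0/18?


Subnet mask: 255.255.192.0
Wildcard = 255.255.255.255 - subnet mask
255 - 255 = 0
255 - 255 = 0
255 - 192 = 63
255 - 0 = 255
Wildcard: 0.0.63.255


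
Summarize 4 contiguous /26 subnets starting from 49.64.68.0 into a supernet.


Original prefix: /26
Number of subnets: 4 = 2^2
New prefix = 26 - 2 = 24
Supernet: 49.64.68.0/24


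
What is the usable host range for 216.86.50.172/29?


Network: 216.86.50.168
Broadcast: 216.86.50.175
First usable = network + 1
Last usable = broadcast - 1
Range: 216.86.50.169 to 216.86.50.174


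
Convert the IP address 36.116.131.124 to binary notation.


36 = 00100100
116 = 01110100
131 = 10000011
124 = 01111100
Binary: 00100100.01110100.10000011.01111100


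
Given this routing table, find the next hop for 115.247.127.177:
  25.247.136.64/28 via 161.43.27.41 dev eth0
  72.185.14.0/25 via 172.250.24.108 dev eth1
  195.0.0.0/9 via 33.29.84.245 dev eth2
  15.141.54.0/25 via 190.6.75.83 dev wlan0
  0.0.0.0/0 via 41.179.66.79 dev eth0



Longest prefix match for 115.247.127.177:
  /28 25.247.136.64: no
  /25 72.185.14.0: no
  /9 195.0.0.0: no
  /25 15.141.54.0: no
  /0 0.0.0.0: MATCH
Selected: next-hop 41.179.66.79 via eth0 (matched /0)


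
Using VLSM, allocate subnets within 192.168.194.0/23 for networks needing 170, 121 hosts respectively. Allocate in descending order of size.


170 hosts -> /24 (254 usable): 192.168.194.0/24
121 hosts -> /25 (126 usable): 192.168.195.0/25
Allocation: 192.168.194.0/24 (170 hosts, 254 usable); 192.168.195.0/25 (121 hosts, 126 usable)


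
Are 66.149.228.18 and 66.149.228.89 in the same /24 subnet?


Mask: 255.255.255.0
66.149.228.18 AND mask = 66.149.228.0
66.149.228.89 AND mask = 66.149.228.0
Yes, same subnet (66.149.228.0)


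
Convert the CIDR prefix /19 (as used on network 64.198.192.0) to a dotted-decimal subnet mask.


/19 means 19 network bits, 13 host bits
Binary: 11111111111111111110000000000000
Mask: 255.255.224.0


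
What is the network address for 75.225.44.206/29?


IP:   01001011.11100001.00101100.11001110
Mask: 11111111.11111111.11111111.11111000
AND operation:
Net:  01001011.11100001.00101100.11001000
Network: 75.225.44.200/29


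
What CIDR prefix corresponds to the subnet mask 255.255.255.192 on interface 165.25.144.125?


Binary: 11111111.11111111.11111111.11000000
Count leading 1s
Prefix: /26


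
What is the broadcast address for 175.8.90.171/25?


Network: 175.8.90.128/25
Host bits = 7
Set all host bits to 1:
Broadcast: 175.8.90.255


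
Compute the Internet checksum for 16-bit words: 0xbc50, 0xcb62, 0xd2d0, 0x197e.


Sum all words (with carry folding):
+ 0xbc50 = 0xbc50
+ 0xcb62 = 0x87b3
+ 0xd2d0 = 0x5a84
+ 0x197e = 0x7402
One's complement: ~0x7402
Checksum = 0x8bfd


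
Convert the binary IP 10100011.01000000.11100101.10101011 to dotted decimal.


10100011 = 163
01000000 = 64
11100101 = 229
10101011 = 171
IP: 163.64.229.171


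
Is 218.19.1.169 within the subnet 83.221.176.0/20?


Subnet network: 83.221.176.0
Test IP AND mask: 218.19.0.0
No, 218.19.1.169 is not in 83.221.176.0/20


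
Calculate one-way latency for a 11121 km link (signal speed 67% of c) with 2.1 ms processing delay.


Speed = 0.67 * 3e5 km/s = 201000 km/s
Propagation delay = 11121 / 201000 = 0.0553 s = 55.3284 ms
Processing delay = 2.1 ms
Total one-way latency = 57.4284 ms


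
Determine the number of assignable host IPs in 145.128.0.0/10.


Host bits = 32 - 10 = 22
Total addresses = 2^22 = 4194304
Usable = total - 2 (network and broadcast)
Usable hosts: 4194302


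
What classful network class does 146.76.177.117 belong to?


First octet: 146
Binary: 10010010
10xxxxxx -> Class B (128-191)
Class B, default mask 255.255.0.0 (/16)


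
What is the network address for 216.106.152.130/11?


IP:   11011000.01101010.10011000.10000010
Mask: 11111111.11100000.00000000.00000000
AND operation:
Net:  11011000.01100000.00000000.00000000
Network: 216.96.0.0/11


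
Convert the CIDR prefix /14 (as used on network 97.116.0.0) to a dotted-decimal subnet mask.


/14 means 14 network bits, 18 host bits
Binary: 11111111111111000000000000000000
Mask: 255.252.0.0


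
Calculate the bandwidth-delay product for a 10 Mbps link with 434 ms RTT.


BDP = bandwidth * RTT
= 10 Mbps * 434 ms
= 10 * 1e6 * 434 / 1000 bits
= 4340000 bits
= 542500 bytes
= 529.7852 KB
BDP = 4340000 bits (542500 bytes)


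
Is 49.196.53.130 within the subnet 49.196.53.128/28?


Subnet network: 49.196.53.128
Test IP AND mask: 49.196.53.128
Yes, 49.196.53.130 is in 49.196.53.128/28


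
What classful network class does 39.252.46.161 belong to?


First octet: 39
Binary: 00100111
0xxxxxxx -> Class A (1-126)
Class A, default mask 255.0.0.0 (/8)


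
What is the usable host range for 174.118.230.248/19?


Network: 174.118.224.0
Broadcast: 174.118.255.255
First usable = network + 1
Last usable = broadcast - 1
Range: 174.118.224.1 to 174.118.255.254


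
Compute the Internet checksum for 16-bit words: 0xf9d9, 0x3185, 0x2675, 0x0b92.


Sum all words (with carry folding):
+ 0xf9d9 = 0xf9d9
+ 0x3185 = 0x2b5f
+ 0x2675 = 0x51d4
+ 0x0b92 = 0x5d66
One's complement: ~0x5d66
Checksum = 0xa299


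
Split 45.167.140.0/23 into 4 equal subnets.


New prefix = 23 + 2 = 25
Each subnet has 128 addresses
  45.167.140.0/25
  45.167.140.128/25
  45.167.141.0/25
  45.167.141.128/25
Subnets: 45.167.140.0/25, 45.167.140.128/25, 45.167.141.0/25, 45.167.141.128/25


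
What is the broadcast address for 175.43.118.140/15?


Network: 175.42.0.0/15
Host bits = 17
Set all host bits to 1:
Broadcast: 175.43.255.255


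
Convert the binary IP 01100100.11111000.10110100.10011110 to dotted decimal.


01100100 = 100
11111000 = 248
10110100 = 180
10011110 = 158
IP: 100.248.180.158


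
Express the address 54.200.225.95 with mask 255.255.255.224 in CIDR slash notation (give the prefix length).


Binary: 11111111.11111111.11111111.11100000
Count leading 1s
Prefix: /27


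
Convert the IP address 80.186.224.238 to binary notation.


80 = 01010000
186 = 10111010
224 = 11100000
238 = 11101110
Binary: 01010000.10111010.11100000.11101110


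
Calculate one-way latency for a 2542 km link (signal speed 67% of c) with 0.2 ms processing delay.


Speed = 0.67 * 3e5 km/s = 201000 km/s
Propagation delay = 2542 / 201000 = 0.0126 s = 12.6468 ms
Processing delay = 0.2 ms
Total one-way latency = 12.8468 ms


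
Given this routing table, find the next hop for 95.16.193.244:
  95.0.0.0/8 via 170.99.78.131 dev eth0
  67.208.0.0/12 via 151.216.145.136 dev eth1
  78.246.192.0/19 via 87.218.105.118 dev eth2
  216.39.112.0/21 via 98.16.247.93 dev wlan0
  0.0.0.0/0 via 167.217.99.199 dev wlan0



Longest prefix match for 95.16.193.244:
  /8 95.0.0.0: MATCH
  /12 67.208.0.0: no
  /19 78.246.192.0: no
  /21 216.39.112.0: no
  /0 0.0.0.0: MATCH
Selected: next-hop 170.99.78.131 via eth0 (matched /8)


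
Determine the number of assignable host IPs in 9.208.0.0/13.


Host bits = 32 - 13 = 19
Total addresses = 2^19 = 524288
Usable = total - 2 (network and broadcast)
Usable hosts: 524286


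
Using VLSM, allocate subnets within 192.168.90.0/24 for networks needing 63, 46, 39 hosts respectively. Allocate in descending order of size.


63 hosts -> /25 (126 usable): 192.168.90.0/25
46 hosts -> /26 (62 usable): 192.168.90.128/26
39 hosts -> /26 (62 usable): 192.168.90.192/26
Allocation: 192.168.90.0/25 (63 hosts, 126 usable); 192.168.90.128/26 (46 hosts, 62 usable); 192.168.90.192/26 (39 hosts, 62 usable)


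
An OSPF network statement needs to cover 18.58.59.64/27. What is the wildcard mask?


Subnet mask: 255.255.255.224
Wildcard = 255.255.255.255 - subnet mask
255 - 255 = 0
255 - 255 = 0
255 - 255 = 0
255 - 224 = 31
Wildcard: 0.0.0.31


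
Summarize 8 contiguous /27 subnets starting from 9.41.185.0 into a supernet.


Original prefix: /27
Number of subnets: 8 = 2^3
New prefix = 27 - 3 = 24
Supernet: 9.41.185.0/24


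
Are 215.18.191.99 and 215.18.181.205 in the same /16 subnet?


Mask: 255.255.0.0
215.18.191.99 AND mask = 215.18.0.0
215.18.181.205 AND mask = 215.18.0.0
Yes, same subnet (215.18.0.0)


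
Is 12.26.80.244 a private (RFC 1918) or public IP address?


RFC 1918 private ranges:
  10.0.0.0/8 (10.0.0.0 - 10.255.255.255)
  172.16.0.0/12 (172.16.0.0 - 172.31.255.255)
  192.168.0.0/16 (192.168.0.0 - 192.168.255.255)
Public (not in any RFC 1918 range)


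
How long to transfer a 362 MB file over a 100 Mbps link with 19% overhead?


Effective throughput = 100 * (1 - 19/100) = 81 Mbps
File size in Mb = 362 * 8 = 2896 Mb
Time = 2896 / 81
Time = 35.7531 seconds


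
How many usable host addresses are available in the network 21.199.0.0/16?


Host bits = 32 - 16 = 16
Total addresses = 2^16 = 65536
Usable = total - 2 (network and broadcast)
Usable hosts: 65534


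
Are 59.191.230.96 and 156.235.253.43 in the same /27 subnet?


Mask: 255.255.255.224
59.191.230.96 AND mask = 59.191.230.96
156.235.253.43 AND mask = 156.235.253.32
No, different subnets (59.191.230.96 vs 156.235.253.32)


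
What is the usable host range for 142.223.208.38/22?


Network: 142.223.208.0
Broadcast: 142.223.211.255
First usable = network + 1
Last usable = broadcast - 1
Range: 142.223.208.1 to 142.223.211.254


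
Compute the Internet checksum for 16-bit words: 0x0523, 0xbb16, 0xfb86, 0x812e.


Sum all words (with carry folding):
+ 0x0523 = 0x0523
+ 0xbb16 = 0xc039
+ 0xfb86 = 0xbbc0
+ 0x812e = 0x3cef
One's complement: ~0x3cef
Checksum = 0xc310


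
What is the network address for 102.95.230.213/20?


IP:   01100110.01011111.11100110.11010101
Mask: 11111111.11111111.11110000.00000000
AND operation:
Net:  01100110.01011111.11100000.00000000
Network: 102.95.224.0/20


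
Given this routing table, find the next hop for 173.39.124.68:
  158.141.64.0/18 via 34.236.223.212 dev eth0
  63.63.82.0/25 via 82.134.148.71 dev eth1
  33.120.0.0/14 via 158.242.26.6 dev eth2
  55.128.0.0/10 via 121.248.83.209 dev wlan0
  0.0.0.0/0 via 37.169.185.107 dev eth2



Longest prefix match for 173.39.124.68:
  /18 158.141.64.0: no
  /25 63.63.82.0: no
  /14 33.120.0.0: no
  /10 55.128.0.0: no
  /0 0.0.0.0: MATCH
Selected: next-hop 37.169.185.107 via eth2 (matched /0)


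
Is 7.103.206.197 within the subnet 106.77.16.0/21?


Subnet network: 106.77.16.0
Test IP AND mask: 7.103.200.0
No, 7.103.206.197 is not in 106.77.16.0/21


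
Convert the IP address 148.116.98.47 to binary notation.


148 = 10010100
116 = 01110100
98 = 01100010
47 = 00101111
Binary: 10010100.01110100.01100010.00101111


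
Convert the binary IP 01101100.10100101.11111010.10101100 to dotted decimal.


01101100 = 108
10100101 = 165
11111010 = 250
10101100 = 172
IP: 108.165.250.172


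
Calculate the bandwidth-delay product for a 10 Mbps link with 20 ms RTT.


BDP = bandwidth * RTT
= 10 Mbps * 20 ms
= 10 * 1e6 * 20 / 1000 bits
= 200000 bits
= 25000 bytes
= 24.4141 KB
BDP = 200000 bits (25000 bytes)


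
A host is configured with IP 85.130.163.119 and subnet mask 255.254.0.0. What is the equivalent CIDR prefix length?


Binary: 11111111.11111110.00000000.00000000
Count leading 1s
Prefix: /15


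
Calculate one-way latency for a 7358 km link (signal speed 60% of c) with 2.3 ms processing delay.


Speed = 0.6 * 3e5 km/s = 180000 km/s
Propagation delay = 7358 / 180000 = 0.0409 s = 40.8778 ms
Processing delay = 2.3 ms
Total one-way latency = 43.1778 ms


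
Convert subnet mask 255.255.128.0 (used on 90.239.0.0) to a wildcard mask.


Subnet mask: 255.255.128.0
Wildcard = 255.255.255.255 - subnet mask
255 - 255 = 0
255 - 255 = 0
255 - 128 = 127
255 - 0 = 255
Wildcard: 0.0.127.255


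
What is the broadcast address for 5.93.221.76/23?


Network: 5.93.220.0/23
Host bits = 9
Set all host bits to 1:
Broadcast: 5.93.221.255


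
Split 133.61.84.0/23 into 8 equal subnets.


New prefix = 23 + 3 = 26
Each subnet has 64 addresses
  133.61.84.0/26
  133.61.84.64/26
  133.61.84.128/26
  133.61.84.192/26
  133.61.85.0/26
  133.61.85.64/26
  133.61.85.128/26
  133.61.85.192/26
Subnets: 133.61.84.0/26, 133.61.84.64/26, 133.61.84.128/26, 133.61.84.192/26, 133.61.85.0/26, 133.61.85.64/26, 133.61.85.128/26, 133.61.85.192/26


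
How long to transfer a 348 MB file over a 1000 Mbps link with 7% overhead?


Effective throughput = 1000 * (1 - 7/100) = 930.0 Mbps
File size in Mb = 348 * 8 = 2784 Mb
Time = 2784 / 930.0
Time = 2.9935 seconds


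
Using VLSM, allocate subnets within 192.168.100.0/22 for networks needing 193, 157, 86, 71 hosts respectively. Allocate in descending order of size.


193 hosts -> /24 (254 usable): 192.168.100.0/24
157 hosts -> /24 (254 usable): 192.168.101.0/24
86 hosts -> /25 (126 usable): 192.168.102.0/25
71 hosts -> /25 (126 usable): 192.168.102.128/25
Allocation: 192.168.100.0/24 (193 hosts, 254 usable); 192.168.101.0/24 (157 hosts, 254 usable); 192.168.102.0/25 (86 hosts, 126 usable); 192.168.102.128/25 (71 hosts, 126 usable)


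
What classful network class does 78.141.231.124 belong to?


First octet: 78
Binary: 01001110
0xxxxxxx -> Class A (1-126)
Class A, default mask 255.0.0.0 (/8)


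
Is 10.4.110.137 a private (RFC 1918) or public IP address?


RFC 1918 private ranges:
  10.0.0.0/8 (10.0.0.0 - 10.255.255.255)
  172.16.0.0/12 (172.16.0.0 - 172.31.255.255)
  192.168.0.0/16 (192.168.0.0 - 192.168.255.255)
Private (in 10.0.0.0/8)


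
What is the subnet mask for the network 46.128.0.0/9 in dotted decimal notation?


/9 means 9 network bits, 23 host bits
Binary: 11111111100000000000000000000000
Mask: 255.128.0.0


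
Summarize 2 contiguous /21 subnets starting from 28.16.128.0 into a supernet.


Original prefix: /21
Number of subnets: 2 = 2^1
New prefix = 21 - 1 = 20
Supernet: 28.16.128.0/20


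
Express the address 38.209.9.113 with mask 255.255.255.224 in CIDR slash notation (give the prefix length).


Binary: 11111111.11111111.11111111.11100000
Count leading 1s
Prefix: /27


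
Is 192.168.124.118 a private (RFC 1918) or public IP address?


RFC 1918 private ranges:
  10.0.0.0/8 (10.0.0.0 - 10.255.255.255)
  172.16.0.0/12 (172.16.0.0 - 172.31.255.255)
  192.168.0.0/16 (192.168.0.0 - 192.168.255.255)
Private (in 192.168.0.0/16)


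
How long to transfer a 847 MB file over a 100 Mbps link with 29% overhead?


Effective throughput = 100 * (1 - 29/100) = 71 Mbps
File size in Mb = 847 * 8 = 6776 Mb
Time = 6776 / 71
Time = 95.4366 seconds


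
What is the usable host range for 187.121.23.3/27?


Network: 187.121.23.0
Broadcast: 187.121.23.31
First usable = network + 1
Last usable = broadcast - 1
Range: 187.121.23.1 to 187.121.23.30


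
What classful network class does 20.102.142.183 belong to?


First octet: 20
Binary: 00010100
0xxxxxxx -> Class A (1-126)
Class A, default mask 255.0.0.0 (/8)


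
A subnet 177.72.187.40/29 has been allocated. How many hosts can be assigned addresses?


Host bits = 32 - 29 = 3
Total addresses = 2^3 = 8
Usable = total - 2 (network and broadcast)
Usable hosts: 6


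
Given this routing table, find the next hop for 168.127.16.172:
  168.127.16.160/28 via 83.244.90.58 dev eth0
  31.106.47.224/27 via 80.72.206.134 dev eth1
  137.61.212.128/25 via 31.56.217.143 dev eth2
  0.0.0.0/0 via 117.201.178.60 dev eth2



Longest prefix match for 168.127.16.172:
  /28 168.127.16.160: MATCH
  /27 31.106.47.224: no
  /25 137.61.212.128: no
  /0 0.0.0.0: MATCH
Selected: next-hop 83.244.90.58 via eth0 (matched /28)


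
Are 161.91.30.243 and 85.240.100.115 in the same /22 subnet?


Mask: 255.255.252.0
161.91.30.243 AND mask = 161.91.28.0
85.240.100.115 AND mask = 85.240.100.0
No, different subnets (161.91.28.0 vs 85.240.100.0)


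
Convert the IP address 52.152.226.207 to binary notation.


52 = 00110100
152 = 10011000
226 = 11100010
207 = 11001111
Binary: 00110100.10011000.11100010.11001111


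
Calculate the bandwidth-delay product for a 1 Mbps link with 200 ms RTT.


BDP = bandwidth * RTT
= 1 Mbps * 200 ms
= 1 * 1e6 * 200 / 1000 bits
= 200000 bits
= 25000 bytes
= 24.4141 KB
BDP = 200000 bits (25000 bytes)


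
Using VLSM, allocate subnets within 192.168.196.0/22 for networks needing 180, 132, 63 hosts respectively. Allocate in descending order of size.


180 hosts -> /24 (254 usable): 192.168.196.0/24
132 hosts -> /24 (254 usable): 192.168.197.0/24
63 hosts -> /25 (126 usable): 192.168.198.0/25
Allocation: 192.168.196.0/24 (180 hosts, 254 usable); 192.168.197.0/24 (132 hosts, 254 usable); 192.168.198.0/25 (63 hosts, 126 usable)


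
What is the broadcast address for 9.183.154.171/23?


Network: 9.183.154.0/23
Host bits = 9
Set all host bits to 1:
Broadcast: 9.183.155.255


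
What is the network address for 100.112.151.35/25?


IP:   01100100.01110000.10010111.00100011
Mask: 11111111.11111111.11111111.10000000
AND operation:
Net:  01100100.01110000.10010111.00000000
Network: 100.112.151.0/25


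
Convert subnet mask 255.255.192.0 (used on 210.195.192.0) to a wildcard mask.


Subnet mask: 255.255.192.0
Wildcard = 255.255.255.255 - subnet mask
255 - 255 = 0
255 - 255 = 0
255 - 192 = 63
255 - 0 = 255
Wildcard: 0.0.63.255


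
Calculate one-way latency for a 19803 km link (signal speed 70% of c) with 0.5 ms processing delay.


Speed = 0.7 * 3e5 km/s = 210000 km/s
Propagation delay = 19803 / 210000 = 0.0943 s = 94.3 ms
Processing delay = 0.5 ms
Total one-way latency = 94.8 ms


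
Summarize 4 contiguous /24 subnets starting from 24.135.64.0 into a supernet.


Original prefix: /24
Number of subnets: 4 = 2^2
New prefix = 24 - 2 = 22
Supernet: 24.135.64.0/22


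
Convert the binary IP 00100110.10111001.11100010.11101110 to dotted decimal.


00100110 = 38
10111001 = 185
11100010 = 226
11101110 = 238
IP: 38.185.226.238


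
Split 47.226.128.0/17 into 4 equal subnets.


New prefix = 17 + 2 = 19
Each subnet has 8192 addresses
  47.226.128.0/19
  47.226.160.0/19
  47.226.192.0/19
  47.226.224.0/19
Subnets: 47.226.128.0/19, 47.226.160.0/19, 47.226.192.0/19, 47.226.224.0/19


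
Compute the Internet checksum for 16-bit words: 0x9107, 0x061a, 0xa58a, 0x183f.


Sum all words (with carry folding):
+ 0x9107 = 0x9107
+ 0x061a = 0x9721
+ 0xa58a = 0x3cac
+ 0x183f = 0x54eb
One's complement: ~0x54eb
Checksum = 0xab14


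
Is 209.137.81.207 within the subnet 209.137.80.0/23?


Subnet network: 209.137.80.0
Test IP AND mask: 209.137.80.0
Yes, 209.137.81.207 is in 209.137.80.0/23


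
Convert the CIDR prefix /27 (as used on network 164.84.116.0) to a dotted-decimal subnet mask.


/27 means 27 network bits, 5 host bits
Binary: 11111111111111111111111111100000
Mask: 255.255.255.224


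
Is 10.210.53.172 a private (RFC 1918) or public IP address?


RFC 1918 private ranges:
  10.0.0.0/8 (10.0.0.0 - 10.255.255.255)
  172.16.0.0/12 (172.16.0.0 - 172.31.255.255)
  192.168.0.0/16 (192.168.0.0 - 192.168.255.255)
Private (in 10.0.0.0/8)


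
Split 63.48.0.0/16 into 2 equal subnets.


New prefix = 16 + 1 = 17
Each subnet has 32768 addresses
  63.48.0.0/17
  63.48.128.0/17
Subnets: 63.48.0.0/17, 63.48.128.0/17


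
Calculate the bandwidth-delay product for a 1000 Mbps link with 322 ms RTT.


BDP = bandwidth * RTT
= 1000 Mbps * 322 ms
= 1000 * 1e6 * 322 / 1000 bits
= 322000000 bits
= 40250000 bytes
= 39306.6406 KB
BDP = 322000000 bits (40250000 bytes)


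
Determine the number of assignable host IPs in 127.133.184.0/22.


Host bits = 32 - 22 = 10
Total addresses = 2^10 = 1024
Usable = total - 2 (network and broadcast)
Usable hosts: 1022


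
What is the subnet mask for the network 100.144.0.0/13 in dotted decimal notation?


/13 means 13 network bits, 19 host bits
Binary: 11111111111110000000000000000000
Mask: 255.248.0.0


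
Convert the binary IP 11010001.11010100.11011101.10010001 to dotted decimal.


11010001 = 209
11010100 = 212
11011101 = 221
10010001 = 145
IP: 209.212.221.145


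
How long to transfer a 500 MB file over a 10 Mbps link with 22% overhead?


Effective throughput = 10 * (1 - 22/100) = 7.8 Mbps
File size in Mb = 500 * 8 = 4000 Mb
Time = 4000 / 7.8
Time = 512.8205 seconds


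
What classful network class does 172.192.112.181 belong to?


First octet: 172
Binary: 10101100
10xxxxxx -> Class B (128-191)
Class B, default mask 255.255.0.0 (/16)


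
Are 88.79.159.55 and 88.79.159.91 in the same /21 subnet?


Mask: 255.255.248.0
88.79.159.55 AND mask = 88.79.152.0
88.79.159.91 AND mask = 88.79.152.0
Yes, same subnet (88.79.152.0)


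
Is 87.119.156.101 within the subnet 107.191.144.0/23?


Subnet network: 107.191.144.0
Test IP AND mask: 87.119.156.0
No, 87.119.156.101 is not in 107.191.144.0/23


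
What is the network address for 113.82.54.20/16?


IP:   01110001.01010010.00110110.00010100
Mask: 11111111.11111111.00000000.00000000
AND operation:
Net:  01110001.01010010.00000000.00000000
Network: 113.82.0.0/16


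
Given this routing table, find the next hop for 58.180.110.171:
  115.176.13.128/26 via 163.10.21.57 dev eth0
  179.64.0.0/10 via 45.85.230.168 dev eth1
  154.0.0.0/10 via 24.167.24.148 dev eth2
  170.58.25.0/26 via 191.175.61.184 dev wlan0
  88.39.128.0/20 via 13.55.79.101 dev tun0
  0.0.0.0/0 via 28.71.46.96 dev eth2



Longest prefix match for 58.180.110.171:
  /26 115.176.13.128: no
  /10 179.64.0.0: no
  /10 154.0.0.0: no
  /26 170.58.25.0: no
  /20 88.39.128.0: no
  /0 0.0.0.0: MATCH
Selected: next-hop 28.71.46.96 via eth2 (matched /0)


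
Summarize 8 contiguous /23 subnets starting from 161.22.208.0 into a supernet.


Original prefix: /23
Number of subnets: 8 = 2^3
New prefix = 23 - 3 = 20
Supernet: 161.22.208.0/20


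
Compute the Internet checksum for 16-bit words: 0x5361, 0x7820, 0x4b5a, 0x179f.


Sum all words (with carry folding):
+ 0x5361 = 0x5361
+ 0x7820 = 0xcb81
+ 0x4b5a = 0x16dc
+ 0x179f = 0x2e7b
One's complement: ~0x2e7b
Checksum = 0xd184


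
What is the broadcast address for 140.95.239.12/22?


Network: 140.95.236.0/22
Host bits = 10
Set all host bits to 1:
Broadcast: 140.95.239.255


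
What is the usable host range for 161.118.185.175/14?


Network: 161.116.0.0
Broadcast: 161.119.255.255
First usable = network + 1
Last usable = broadcast - 1
Range: 161.116.0.1 to 161.119.255.254


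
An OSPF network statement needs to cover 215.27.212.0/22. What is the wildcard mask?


Subnet mask: 255.255.252.0
Wildcard = 255.255.255.255 - subnet mask
255 - 255 = 0
255 - 255 = 0
255 - 252 = 3
255 - 0 = 255
Wildcard: 0.0.3.255


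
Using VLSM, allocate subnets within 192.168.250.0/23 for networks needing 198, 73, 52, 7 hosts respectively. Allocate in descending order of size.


198 hosts -> /24 (254 usable): 192.168.250.0/24
73 hosts -> /25 (126 usable): 192.168.251.0/25
52 hosts -> /26 (62 usable): 192.168.251.128/26
7 hosts -> /28 (14 usable): 192.168.251.192/28
Allocation: 192.168.250.0/24 (198 hosts, 254 usable); 192.168.251.0/25 (73 hosts, 126 usable); 192.168.251.128/26 (52 hosts, 62 usable); 192.168.251.192/28 (7 hosts, 14 usable)


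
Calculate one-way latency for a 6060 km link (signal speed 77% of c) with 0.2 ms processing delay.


Speed = 0.77 * 3e5 km/s = 231000 km/s
Propagation delay = 6060 / 231000 = 0.0262 s = 26.2338 ms
Processing delay = 0.2 ms
Total one-way latency = 26.4338 ms


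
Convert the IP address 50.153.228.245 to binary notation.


50 = 00110010
153 = 10011001
228 = 11100100
245 = 11110101
Binary: 00110010.10011001.11100100.11110101


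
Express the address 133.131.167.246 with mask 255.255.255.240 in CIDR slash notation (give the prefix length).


Binary: 11111111.11111111.11111111.11110000
Count leading 1s
Prefix: /28


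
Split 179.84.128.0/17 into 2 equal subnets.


New prefix = 17 + 1 = 18
Each subnet has 16384 addresses
  179.84.128.0/18
  179.84.192.0/18
Subnets: 179.84.128.0/18, 179.84.192.0/18


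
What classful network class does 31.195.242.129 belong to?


First octet: 31
Binary: 00011111
0xxxxxxx -> Class A (1-126)
Class A, default mask 255.0.0.0 (/8)


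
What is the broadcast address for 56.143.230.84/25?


Network: 56.143.230.0/25
Host bits = 7
Set all host bits to 1:
Broadcast: 56.143.230.127


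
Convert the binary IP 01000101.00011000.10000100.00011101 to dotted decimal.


01000101 = 69
00011000 = 24
10000100 = 132
00011101 = 29
IP: 69.24.132.29


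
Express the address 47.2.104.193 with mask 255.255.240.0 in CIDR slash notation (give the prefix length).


Binary: 11111111.11111111.11110000.00000000
Count leading 1s
Prefix: /20


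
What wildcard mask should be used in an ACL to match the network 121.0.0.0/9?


Subnet mask: 255.128.0.0
Wildcard = 255.255.255.255 - subnet mask
255 - 255 = 0
255 - 128 = 127
255 - 0 = 255
255 - 0 = 255
Wildcard: 0.127.255.255


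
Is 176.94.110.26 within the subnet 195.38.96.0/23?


Subnet network: 195.38.96.0
Test IP AND mask: 176.94.110.0
No, 176.94.110.26 is not in 195.38.96.0/23


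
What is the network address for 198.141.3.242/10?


IP:   11000110.10001101.00000011.11110010
Mask: 11111111.11000000.00000000.00000000
AND operation:
Net:  11000110.10000000.00000000.00000000
Network: 198.128.0.0/10


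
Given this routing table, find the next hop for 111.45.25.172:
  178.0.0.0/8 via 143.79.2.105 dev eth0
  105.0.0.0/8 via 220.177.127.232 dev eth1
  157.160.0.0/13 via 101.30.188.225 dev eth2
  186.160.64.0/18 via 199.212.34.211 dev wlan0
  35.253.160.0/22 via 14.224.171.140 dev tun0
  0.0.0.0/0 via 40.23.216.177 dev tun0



Longest prefix match for 111.45.25.172:
  /8 178.0.0.0: no
  /8 105.0.0.0: no
  /13 157.160.0.0: no
  /18 186.160.64.0: no
  /22 35.253.160.0: no
  /0 0.0.0.0: MATCH
Selected: next-hop 40.23.216.177 via tun0 (matched /0)


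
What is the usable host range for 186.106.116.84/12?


Network: 186.96.0.0
Broadcast: 186.111.255.255
First usable = network + 1
Last usable = broadcast - 1
Range: 186.96.0.1 to 186.111.255.254


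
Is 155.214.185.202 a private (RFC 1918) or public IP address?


RFC 1918 private ranges:
  10.0.0.0/8 (10.0.0.0 - 10.255.255.255)
  172.16.0.0/12 (172.16.0.0 - 172.31.255.255)
  192.168.0.0/16 (192.168.0.0 - 192.168.255.255)
Public (not in any RFC 1918 range)


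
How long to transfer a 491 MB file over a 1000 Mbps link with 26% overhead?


Effective throughput = 1000 * (1 - 26/100) = 740 Mbps
File size in Mb = 491 * 8 = 3928 Mb
Time = 3928 / 740
Time = 5.3081 seconds


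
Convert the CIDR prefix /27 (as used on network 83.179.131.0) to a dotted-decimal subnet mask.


/27 means 27 network bits, 5 host bits
Binary: 11111111111111111111111111100000
Mask: 255.255.255.224


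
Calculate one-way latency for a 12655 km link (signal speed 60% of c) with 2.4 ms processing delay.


Speed = 0.6 * 3e5 km/s = 180000 km/s
Propagation delay = 12655 / 180000 = 0.0703 s = 70.3056 ms
Processing delay = 2.4 ms
Total one-way latency = 72.7056 ms


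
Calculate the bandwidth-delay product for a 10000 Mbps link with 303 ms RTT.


BDP = bandwidth * RTT
= 10000 Mbps * 303 ms
= 10000 * 1e6 * 303 / 1000 bits
= 3030000000 bits
= 378750000 bytes
= 369873.0469 KB
BDP = 3030000000 bits (378750000 bytes)


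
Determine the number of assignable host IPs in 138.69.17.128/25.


Host bits = 32 - 25 = 7
Total addresses = 2^7 = 128
Usable = total - 2 (network and broadcast)
Usable hosts: 126


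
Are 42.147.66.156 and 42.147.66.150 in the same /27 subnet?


Mask: 255.255.255.224
42.147.66.156 AND mask = 42.147.66.128
42.147.66.150 AND mask = 42.147.66.128
Yes, same subnet (42.147.66.128)


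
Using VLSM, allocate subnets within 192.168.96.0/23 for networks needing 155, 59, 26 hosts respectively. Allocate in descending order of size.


155 hosts -> /24 (254 usable): 192.168.96.0/24
59 hosts -> /26 (62 usable): 192.168.97.0/26
26 hosts -> /27 (30 usable): 192.168.97.64/27
Allocation: 192.168.96.0/24 (155 hosts, 254 usable); 192.168.97.0/26 (59 hosts, 62 usable); 192.168.97.64/27 (26 hosts, 30 usable)


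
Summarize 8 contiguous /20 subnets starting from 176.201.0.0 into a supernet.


Original prefix: /20
Number of subnets: 8 = 2^3
New prefix = 20 - 3 = 17
Supernet: 176.201.0.0/17


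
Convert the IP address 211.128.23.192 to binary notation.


211 = 11010011
128 = 10000000
23 = 00010111
192 = 11000000
Binary: 11010011.10000000.00010111.11000000


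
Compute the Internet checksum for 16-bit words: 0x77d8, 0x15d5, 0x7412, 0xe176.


Sum all words (with carry folding):
+ 0x77d8 = 0x77d8
+ 0x15d5 = 0x8dad
+ 0x7412 = 0x01c0
+ 0xe176 = 0xe336
One's complement: ~0xe336
Checksum = 0x1cc9


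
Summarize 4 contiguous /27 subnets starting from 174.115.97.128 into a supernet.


Original prefix: /27
Number of subnets: 4 = 2^2
New prefix = 27 - 2 = 25
Supernet: 174.115.97.128/25


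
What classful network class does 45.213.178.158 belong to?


First octet: 45
Binary: 00101101
0xxxxxxx -> Class A (1-126)
Class A, default mask 255.0.0.0 (/8)


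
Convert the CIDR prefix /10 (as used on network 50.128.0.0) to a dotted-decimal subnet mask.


/10 means 10 network bits, 22 host bits
Binary: 11111111110000000000000000000000
Mask: 255.192.0.0


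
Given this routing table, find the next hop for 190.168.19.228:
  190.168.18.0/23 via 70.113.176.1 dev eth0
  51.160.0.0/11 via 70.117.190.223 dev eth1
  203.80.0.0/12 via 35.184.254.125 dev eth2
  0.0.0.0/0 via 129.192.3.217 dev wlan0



Longest prefix match for 190.168.19.228:
  /23 190.168.18.0: MATCH
  /11 51.160.0.0: no
  /12 203.80.0.0: no
  /0 0.0.0.0: MATCH
Selected: next-hop 70.113.176.1 via eth0 (matched /23)


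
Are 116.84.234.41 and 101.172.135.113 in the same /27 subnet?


Mask: 255.255.255.224
116.84.234.41 AND mask = 116.84.234.32
101.172.135.113 AND mask = 101.172.135.96
No, different subnets (116.84.234.32 vs 101.172.135.96)


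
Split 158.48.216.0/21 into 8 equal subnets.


New prefix = 21 + 3 = 24
Each subnet has 256 addresses
  158.48.216.0/24
  158.48.217.0/24
  158.48.218.0/24
  158.48.219.0/24
  158.48.220.0/24
  158.48.221.0/24
  158.48.222.0/24
  158.48.223.0/24
Subnets: 158.48.216.0/24, 158.48.217.0/24, 158.48.218.0/24, 158.48.219.0/24, 158.48.220.0/24, 158.48.221.0/24, 158.48.222.0/24, 158.48.223.0/24


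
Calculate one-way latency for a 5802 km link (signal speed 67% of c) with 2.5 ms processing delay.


Speed = 0.67 * 3e5 km/s = 201000 km/s
Propagation delay = 5802 / 201000 = 0.0289 s = 28.8657 ms
Processing delay = 2.5 ms
Total one-way latency = 31.3657 ms


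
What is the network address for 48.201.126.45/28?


IP:   00110000.11001001.01111110.00101101
Mask: 11111111.11111111.11111111.11110000
AND operation:
Net:  00110000.11001001.01111110.00100000
Network: 48.201.126.32/28


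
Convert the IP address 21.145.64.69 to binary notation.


21 = 00010101
145 = 10010001
64 = 01000000
69 = 01000101
Binary: 00010101.10010001.01000000.01000101


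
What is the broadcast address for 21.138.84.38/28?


Network: 21.138.84.32/28
Host bits = 4
Set all host bits to 1:
Broadcast: 21.138.84.47


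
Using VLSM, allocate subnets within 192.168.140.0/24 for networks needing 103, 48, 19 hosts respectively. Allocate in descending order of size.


103 hosts -> /25 (126 usable): 192.168.140.0/25
48 hosts -> /26 (62 usable): 192.168.140.128/26
19 hosts -> /27 (30 usable): 192.168.140.192/27
Allocation: 192.168.140.0/25 (103 hosts, 126 usable); 192.168.140.128/26 (48 hosts, 62 usable); 192.168.140.192/27 (19 hosts, 30 usable)


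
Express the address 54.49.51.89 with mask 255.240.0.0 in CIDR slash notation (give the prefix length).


Binary: 11111111.11110000.00000000.00000000
Count leading 1s
Prefix: /12


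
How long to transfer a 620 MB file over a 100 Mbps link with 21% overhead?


Effective throughput = 100 * (1 - 21/100) = 79 Mbps
File size in Mb = 620 * 8 = 4960 Mb
Time = 4960 / 79
Time = 62.7848 seconds


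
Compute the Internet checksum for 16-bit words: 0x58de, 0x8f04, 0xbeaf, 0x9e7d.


Sum all words (with carry folding):
+ 0x58de = 0x58de
+ 0x8f04 = 0xe7e2
+ 0xbeaf = 0xa692
+ 0x9e7d = 0x4510
One's complement: ~0x4510
Checksum = 0xbaef


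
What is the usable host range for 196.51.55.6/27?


Network: 196.51.55.0
Broadcast: 196.51.55.31
First usable = network + 1
Last usable = broadcast - 1
Range: 196.51.55.1 to 196.51.55.30


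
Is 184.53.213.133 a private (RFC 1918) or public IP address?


RFC 1918 private ranges:
  10.0.0.0/8 (10.0.0.0 - 10.255.255.255)
  172.16.0.0/12 (172.16.0.0 - 172.31.255.255)
  192.168.0.0/16 (192.168.0.0 - 192.168.255.255)
Public (not in any RFC 1918 range)


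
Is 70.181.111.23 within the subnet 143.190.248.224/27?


Subnet network: 143.190.248.224
Test IP AND mask: 70.181.111.0
No, 70.181.111.23 is not in 143.190.248.224/27


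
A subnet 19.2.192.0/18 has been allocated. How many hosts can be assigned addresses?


Host bits = 32 - 18 = 14
Total addresses = 2^14 = 16384
Usable = total - 2 (network and broadcast)
Usable hosts: 16382


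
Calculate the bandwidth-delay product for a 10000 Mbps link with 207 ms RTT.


BDP = bandwidth * RTT
= 10000 Mbps * 207 ms
= 10000 * 1e6 * 207 / 1000 bits
= 2070000000 bits
= 258750000 bytes
= 252685.5469 KB
BDP = 2070000000 bits (258750000 bytes)


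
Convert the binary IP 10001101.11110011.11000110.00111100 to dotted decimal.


10001101 = 141
11110011 = 243
11000110 = 198
00111100 = 60
IP: 141.243.198.60


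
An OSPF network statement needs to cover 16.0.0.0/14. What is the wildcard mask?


Subnet mask: 255.252.0.0
Wildcard = 255.255.255.255 - subnet mask
255 - 255 = 0
255 - 252 = 3
255 - 0 = 255
255 - 0 = 255
Wildcard: 0.3.255.255


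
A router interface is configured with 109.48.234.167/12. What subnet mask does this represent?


/12 means 12 network bits, 20 host bits
Binary: 11111111111100000000000000000000
Mask: 255.240.0.0


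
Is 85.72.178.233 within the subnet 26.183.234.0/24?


Subnet network: 26.183.234.0
Test IP AND mask: 85.72.178.0
No, 85.72.178.233 is not in 26.183.234.0/24


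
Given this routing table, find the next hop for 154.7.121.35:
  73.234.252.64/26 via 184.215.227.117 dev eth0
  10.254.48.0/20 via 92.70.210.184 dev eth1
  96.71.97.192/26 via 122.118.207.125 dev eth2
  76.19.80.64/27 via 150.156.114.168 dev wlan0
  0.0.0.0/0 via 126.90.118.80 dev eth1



Longest prefix match for 154.7.121.35:
  /26 73.234.252.64: no
  /20 10.254.48.0: no
  /26 96.71.97.192: no
  /27 76.19.80.64: no
  /0 0.0.0.0: MATCH
Selected: next-hop 126.90.118.80 via eth1 (matched /0)


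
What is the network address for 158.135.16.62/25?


IP:   10011110.10000111.00010000.00111110
Mask: 11111111.11111111.11111111.10000000
AND operation:
Net:  10011110.10000111.00010000.00000000
Network: 158.135.16.0/25


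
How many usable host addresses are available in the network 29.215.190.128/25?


Host bits = 32 - 25 = 7
Total addresses = 2^7 = 128
Usable = total - 2 (network and broadcast)
Usable hosts: 126


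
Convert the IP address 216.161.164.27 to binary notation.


216 = 11011000
161 = 10100001
164 = 10100100
27 = 00011011
Binary: 11011000.10100001.10100100.00011011


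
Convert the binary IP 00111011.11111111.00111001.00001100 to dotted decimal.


00111011 = 59
11111111 = 255
00111001 = 57
00001100 = 12
IP: 59.255.57.12


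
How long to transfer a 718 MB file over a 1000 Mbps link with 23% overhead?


Effective throughput = 1000 * (1 - 23/100) = 770 Mbps
File size in Mb = 718 * 8 = 5744 Mb
Time = 5744 / 770
Time = 7.4597 seconds


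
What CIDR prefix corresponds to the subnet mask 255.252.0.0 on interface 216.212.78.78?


Binary: 11111111.11111100.00000000.00000000
Count leading 1s
Prefix: /14


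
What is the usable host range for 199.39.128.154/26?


Network: 199.39.128.128
Broadcast: 199.39.128.191
First usable = network + 1
Last usable = broadcast - 1
Range: 199.39.128.129 to 199.39.128.190


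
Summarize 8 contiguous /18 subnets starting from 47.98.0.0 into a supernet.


Original prefix: /18
Number of subnets: 8 = 2^3
New prefix = 18 - 3 = 15
Supernet: 47.98.0.0/15
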